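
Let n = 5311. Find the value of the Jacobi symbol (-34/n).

First reduce: -34 ≡ 5277 (mod 5311).
Reciprocity: 5277 ≡ 1 and 5311 ≡ 3 (mod 4), so (5277/5311) = +(5311/5277).
Reduce top mod 5277: now compute (34/5277).
Pull out 2: since 5277 ≡ 5 (mod 8), (2/5277) = -1.
Reciprocity: 17 ≡ 1 and 5277 ≡ 1 (mod 4), so (17/5277) = +(5277/17).
Reduce top mod 17: now compute (7/17).
Reciprocity: 7 ≡ 3 and 17 ≡ 1 (mod 4), so (7/17) = +(17/7).
Reduce top mod 7: now compute (3/7).
Reciprocity: 3 ≡ 3 and 7 ≡ 3 (mod 4), so (3/7) = −(7/3).
Reduce top mod 3: now compute (1/3).
Reached (1/3) = 1. Collecting the sign flips along the way, the symbol is +1.

1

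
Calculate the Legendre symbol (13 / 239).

Reciprocity: 13 ≡ 1 and 239 ≡ 3 (mod 4), so (13/239) = +(239/13).
Reduce top mod 13: now compute (5/13).
Reciprocity: 5 ≡ 1 and 13 ≡ 1 (mod 4), so (5/13) = +(13/5).
Reduce top mod 5: now compute (3/5).
Reciprocity: 3 ≡ 3 and 5 ≡ 1 (mod 4), so (3/5) = +(5/3).
Reduce top mod 3: now compute (2/3).
Pull out 2: since 3 ≡ 3 (mod 8), (2/3) = -1.
Reached (1/3) = 1. Collecting the sign flips along the way, the symbol is -1.

-1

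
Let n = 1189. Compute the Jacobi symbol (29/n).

Reciprocity: 29 ≡ 1 and 1189 ≡ 1 (mod 4), so (29/1189) = +(1189/29).
Reduce top mod 29: now compute (0/29).
Top reduces to 0: gcd > 1, so the symbol is 0.

0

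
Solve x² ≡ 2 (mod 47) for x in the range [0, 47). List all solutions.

Since 47 ≡ 3 (mod 4), a square root of 2 is 2^((47+1)/4) = 2^12 mod 47.
Repeated squaring: 2^2≡4, 2^4≡16, 2^8≡21 (mod 47).
2^12 = 2^(8+4) ≡ 7 (mod 47).
Check: 7² = 49 ≡ 2 (mod 47). The two roots are 7 and 40.

7, 40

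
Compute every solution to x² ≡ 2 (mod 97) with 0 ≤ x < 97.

14, 83

97 ≡ 1 (mod 4), so we find a root by search.
Trying successive values, 14² = 196 ≡ 2 (mod 97). The other root is 97 − 14 = 83.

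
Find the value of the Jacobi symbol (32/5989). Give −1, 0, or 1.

-1

Pull out 2^5: since 5989 ≡ 5 (mod 8), (2/5989) = -1, so (2/5989)^5 = -1.
Reached (1/5989) = 1. Collecting the sign flips along the way, the symbol is -1.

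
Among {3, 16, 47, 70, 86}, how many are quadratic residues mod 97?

(3/97) = +1 → QR.
(16/97) = +1 → QR.
(47/97) = +1 → QR.
(70/97) = +1 → QR.
(86/97) = +1 → QR.
Total quadratic residues among the 5: 5.

5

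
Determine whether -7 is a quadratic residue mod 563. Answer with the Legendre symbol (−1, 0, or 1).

Euler's criterion: (-7/563) ≡ 556^281 (mod 563).
556^2 ≡ 49 (mod 563)
556^4 ≡ 149 (mod 563)
556^8 ≡ 244 (mod 563)
556^16 ≡ 421 (mod 563)
556^32 ≡ 459 (mod 563)
556^64 ≡ 119 (mod 563)
556^128 ≡ 86 (mod 563)
556^256 ≡ 77 (mod 563)
556^281 = 556^(256+16+8+1) ≡ 562 (mod 563).
Result is 562 ≡ −1, so (-7/563) = −1.

-1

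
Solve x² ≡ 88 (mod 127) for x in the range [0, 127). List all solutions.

Since 127 ≡ 3 (mod 4), a square root of 88 is 88^((127+1)/4) = 88^32 mod 127.
Repeated squaring: 88^2≡124, 88^4≡9, 88^8≡81, 88^16≡84, 88^32≡71 (mod 127).
88^32 = 88^(32) ≡ 71 (mod 127).
Check: 71² = 5041 ≡ 88 (mod 127). The two roots are 56 and 71.

56, 71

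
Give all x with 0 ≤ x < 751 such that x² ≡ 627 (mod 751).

341, 410

Since 751 ≡ 3 (mod 4), a square root of 627 is 627^((751+1)/4) = 627^188 mod 751.
Repeated squaring: 627^2≡356, 627^4≡568, 627^8≡445, 627^16≡512, 627^32≡45, 627^64≡523, 627^128≡165 (mod 751).
627^188 = 627^(128+32+16+8+4) ≡ 341 (mod 751).
Check: 341² = 116281 ≡ 627 (mod 751). The two roots are 341 and 410.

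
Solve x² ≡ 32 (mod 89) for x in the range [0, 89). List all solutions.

11, 78

89 ≡ 1 (mod 4), so we find a root by search.
Trying successive values, 11² = 121 ≡ 32 (mod 89). The other root is 89 − 11 = 78.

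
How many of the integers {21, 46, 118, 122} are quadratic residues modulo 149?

(21/149) = -1 → non-residue.
(46/149) = +1 → QR.
(118/149) = +1 → QR.
(122/149) = -1 → non-residue.
Total quadratic residues among the 4: 2.

2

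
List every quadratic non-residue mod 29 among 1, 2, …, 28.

Square k = 1,…,14 (k and 29−k give the same square):
1²=1, 2²=4, 3²=9, 4²=16, 5²=25, 6²≡7, 7²≡20, 8²≡6, 9²≡23, 10²≡13, 11²≡5, 12²≡28, 13²≡24, 14²≡22 (mod 29).
The residues are {1, 4, 5, 6, 7, 9, 13, 16, 20, 22, 23, 24, 25, 28}; the non-residues are the remaining 14 nonzero classes.

2 3 8 10 11 12 14 15 17 18 19 21 26 27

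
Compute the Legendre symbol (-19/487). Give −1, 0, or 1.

Euler's criterion: (-19/487) ≡ 468^243 (mod 487).
468^2 ≡ 361 (mod 487)
468^4 ≡ 292 (mod 487)
468^8 ≡ 39 (mod 487)
468^16 ≡ 60 (mod 487)
468^32 ≡ 191 (mod 487)
468^64 ≡ 443 (mod 487)
468^128 ≡ 475 (mod 487)
468^243 = 468^(128+64+32+16+2+1) ≡ 486 (mod 487).
Result is 486 ≡ −1, so (-19/487) = −1.

-1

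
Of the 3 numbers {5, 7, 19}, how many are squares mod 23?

0

(5/23) = -1 → non-residue.
(7/23) = -1 → non-residue.
(19/23) = -1 → non-residue.
Total quadratic residues among the 3: 0.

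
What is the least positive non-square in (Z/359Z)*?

7

(2/359) = +1, so 2 is a residue.
(3/359) = +1, so 3 is a residue.
(4/359) = +1, so 4 is a residue.
(5/359) = +1, so 5 is a residue.
(6/359) = +1, so 6 is a residue.
(7/359) = −1, so 7 is the smallest positive non-residue mod 359.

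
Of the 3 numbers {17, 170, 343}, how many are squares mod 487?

1

(17/487) = -1 → non-residue.
(170/487) = +1 → QR.
(343/487) = -1 → non-residue.
Total quadratic residues among the 3: 1.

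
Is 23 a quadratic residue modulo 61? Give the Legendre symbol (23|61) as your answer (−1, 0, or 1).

Reciprocity: 23 ≡ 3 and 61 ≡ 1 (mod 4), so (23/61) = +(61/23).
Reduce top mod 23: now compute (15/23).
Reciprocity: 15 ≡ 3 and 23 ≡ 3 (mod 4), so (15/23) = −(23/15).
Reduce top mod 15: now compute (8/15).
Pull out 2^3: since 15 ≡ 7 (mod 8), (2/15) = +1, so (2/15)^3 = +1.
Reached (1/15) = 1. Collecting the sign flips along the way, the symbol is -1.

-1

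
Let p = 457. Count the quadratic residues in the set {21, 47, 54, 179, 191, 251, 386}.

4

(21/457) = +1 → QR.
(47/457) = +1 → QR.
(54/457) = +1 → QR.
(179/457) = -1 → non-residue.
(191/457) = +1 → QR.
(251/457) = -1 → non-residue.
(386/457) = -1 → non-residue.
Total quadratic residues among the 7: 4.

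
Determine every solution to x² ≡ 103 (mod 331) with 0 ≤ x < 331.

Since 331 ≡ 3 (mod 4), a square root of 103 is 103^((331+1)/4) = 103^83 mod 331.
Repeated squaring: 103^2≡17, 103^4≡289, 103^8≡109, 103^16≡296, 103^32≡232, 103^64≡202 (mod 331).
103^83 = 103^(64+16+2+1) ≡ 161 (mod 331).
Check: 161² = 25921 ≡ 103 (mod 331). The two roots are 161 and 170.

161, 170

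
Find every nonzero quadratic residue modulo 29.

Square k = 1,…,14 (k and 29−k give the same square):
1²=1, 2²=4, 3²=9, 4²=16, 5²=25, 6²≡7, 7²≡20, 8²≡6, 9²≡23, 10²≡13, 11²≡5, 12²≡28, 13²≡24, 14²≡22 (mod 29).
So the quadratic residues mod 29 are {1, 4, 5, 6, 7, 9, 13, 16, 20, 22, 23, 24, 25, 28}.

1, 4, 5, 6, 7, 9, 13, 16, 20, 22, 23, 24, 25, 28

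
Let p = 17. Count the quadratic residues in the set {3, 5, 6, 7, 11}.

0

(3/17) = -1 → non-residue.
(5/17) = -1 → non-residue.
(6/17) = -1 → non-residue.
(7/17) = -1 → non-residue.
(11/17) = -1 → non-residue.
Total quadratic residues among the 5: 0.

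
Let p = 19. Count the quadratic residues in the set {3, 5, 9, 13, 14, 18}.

(3/19) = -1 → non-residue.
(5/19) = +1 → QR.
(9/19) = +1 → QR.
(13/19) = -1 → non-residue.
(14/19) = -1 → non-residue.
(18/19) = -1 → non-residue.
Total quadratic residues among the 6: 2.

2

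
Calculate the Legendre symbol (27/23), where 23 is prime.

1

First reduce: 27 ≡ 4 (mod 23).
Pull out 2^2: since 23 ≡ 7 (mod 8), (2/23) = +1, so (2/23)^2 = +1.
Reached (1/23) = 1. Collecting the sign flips along the way, the symbol is +1.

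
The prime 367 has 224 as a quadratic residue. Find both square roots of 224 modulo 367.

Since 367 ≡ 3 (mod 4), a square root of 224 is 224^((367+1)/4) = 224^92 mod 367.
Repeated squaring: 224^2≡264, 224^4≡333, 224^8≡55, 224^16≡89, 224^32≡214, 224^64≡288 (mod 367).
224^92 = 224^(64+16+8+4) ≡ 195 (mod 367).
Check: 195² = 38025 ≡ 224 (mod 367). The two roots are 172 and 195.

172, 195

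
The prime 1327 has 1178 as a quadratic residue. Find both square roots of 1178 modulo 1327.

534, 793

Since 1327 ≡ 3 (mod 4), a square root of 1178 is 1178^((1327+1)/4) = 1178^332 mod 1327.
Repeated squaring: 1178^2≡969, 1178^4≡772, 1178^8≡161, 1178^16≡708, 1178^32≡985, 1178^64≡188, 1178^128≡842, 1178^256≡346 (mod 1327).
1178^332 = 1178^(256+64+8+4) ≡ 793 (mod 1327).
Check: 793² = 628849 ≡ 1178 (mod 1327). The two roots are 534 and 793.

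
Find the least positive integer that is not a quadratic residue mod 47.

5

(2/47) = +1, so 2 is a residue.
(3/47) = +1, so 3 is a residue.
(4/47) = +1, so 4 is a residue.
(5/47) = −1, so 5 is the smallest positive non-residue mod 47.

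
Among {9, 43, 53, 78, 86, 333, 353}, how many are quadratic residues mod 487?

3

(9/487) = +1 → QR.
(43/487) = -1 → non-residue.
(53/487) = +1 → QR.
(78/487) = +1 → QR.
(86/487) = -1 → non-residue.
(333/487) = -1 → non-residue.
(353/487) = -1 → non-residue.
Total quadratic residues among the 7: 3.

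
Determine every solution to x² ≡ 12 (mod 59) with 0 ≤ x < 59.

22, 37

Since 59 ≡ 3 (mod 4), a square root of 12 is 12^((59+1)/4) = 12^15 mod 59.
Repeated squaring: 12^2≡26, 12^4≡27, 12^8≡21 (mod 59).
12^15 = 12^(8+4+2+1) ≡ 22 (mod 59).
Check: 22² = 484 ≡ 12 (mod 59). The two roots are 22 and 37.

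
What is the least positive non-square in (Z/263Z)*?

5

(2/263) = +1, so 2 is a residue.
(3/263) = +1, so 3 is a residue.
(4/263) = +1, so 4 is a residue.
(5/263) = −1, so 5 is the smallest positive non-residue mod 263.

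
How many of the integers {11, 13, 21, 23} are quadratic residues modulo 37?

(11/37) = +1 → QR.
(13/37) = -1 → non-residue.
(21/37) = +1 → QR.
(23/37) = -1 → non-residue.
Total quadratic residues among the 4: 2.

2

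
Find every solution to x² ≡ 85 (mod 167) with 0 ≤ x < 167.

69, 98

Since 167 ≡ 3 (mod 4), a square root of 85 is 85^((167+1)/4) = 85^42 mod 167.
Repeated squaring: 85^2≡44, 85^4≡99, 85^8≡115, 85^16≡32, 85^32≡22 (mod 167).
85^42 = 85^(32+8+2) ≡ 98 (mod 167).
Check: 98² = 9604 ≡ 85 (mod 167). The two roots are 69 and 98.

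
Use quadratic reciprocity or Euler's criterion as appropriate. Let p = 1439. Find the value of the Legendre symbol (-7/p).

First reduce: -7 ≡ 1432 (mod 1439).
Pull out 2^3: since 1439 ≡ 7 (mod 8), (2/1439) = +1, so (2/1439)^3 = +1.
Reciprocity: 179 ≡ 3 and 1439 ≡ 3 (mod 4), so (179/1439) = −(1439/179).
Reduce top mod 179: now compute (7/179).
Reciprocity: 7 ≡ 3 and 179 ≡ 3 (mod 4), so (7/179) = −(179/7).
Reduce top mod 7: now compute (4/7).
Pull out 2^2: since 7 ≡ 7 (mod 8), (2/7) = +1, so (2/7)^2 = +1.
Reached (1/7) = 1. Collecting the sign flips along the way, the symbol is +1.

1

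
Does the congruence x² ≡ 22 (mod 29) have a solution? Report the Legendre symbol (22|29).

1

Pull out 2: since 29 ≡ 5 (mod 8), (2/29) = -1.
Reciprocity: 11 ≡ 3 and 29 ≡ 1 (mod 4), so (11/29) = +(29/11).
Reduce top mod 11: now compute (7/11).
Reciprocity: 7 ≡ 3 and 11 ≡ 3 (mod 4), so (7/11) = −(11/7).
Reduce top mod 7: now compute (4/7).
Pull out 2^2: since 7 ≡ 7 (mod 8), (2/7) = +1, so (2/7)^2 = +1.
Reached (1/7) = 1. Collecting the sign flips along the way, the symbol is +1.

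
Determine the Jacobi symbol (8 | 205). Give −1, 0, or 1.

Pull out 2^3: since 205 ≡ 5 (mod 8), (2/205) = -1, so (2/205)^3 = -1.
Reached (1/205) = 1. Collecting the sign flips along the way, the symbol is -1.

-1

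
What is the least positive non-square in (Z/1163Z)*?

2

(2/1163) = −1, so 2 is the smallest positive non-residue mod 1163.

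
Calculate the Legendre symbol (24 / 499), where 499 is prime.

Pull out 2^3: since 499 ≡ 3 (mod 8), (2/499) = -1, so (2/499)^3 = -1.
Reciprocity: 3 ≡ 3 and 499 ≡ 3 (mod 4), so (3/499) = −(499/3).
Reduce top mod 3: now compute (1/3).
Reached (1/3) = 1. Collecting the sign flips along the way, the symbol is +1.

1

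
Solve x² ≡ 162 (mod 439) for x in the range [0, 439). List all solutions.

189, 250

Since 439 ≡ 3 (mod 4), a square root of 162 is 162^((439+1)/4) = 162^110 mod 439.
Repeated squaring: 162^2≡343, 162^4≡436, 162^8≡9, 162^16≡81, 162^32≡415, 162^64≡137 (mod 439).
162^110 = 162^(64+32+8+4+2) ≡ 250 (mod 439).
Check: 250² = 62500 ≡ 162 (mod 439). The two roots are 189 and 250.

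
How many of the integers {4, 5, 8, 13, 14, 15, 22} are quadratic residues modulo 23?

(4/23) = +1 → QR.
(5/23) = -1 → non-residue.
(8/23) = +1 → QR.
(13/23) = +1 → QR.
(14/23) = -1 → non-residue.
(15/23) = -1 → non-residue.
(22/23) = -1 → non-residue.
Total quadratic residues among the 7: 3.

3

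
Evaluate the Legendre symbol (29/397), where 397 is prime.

1

Reciprocity: 29 ≡ 1 and 397 ≡ 1 (mod 4), so (29/397) = +(397/29).
Reduce top mod 29: now compute (20/29).
Pull out 2^2: since 29 ≡ 5 (mod 8), (2/29) = -1, so (2/29)^2 = +1.
Reciprocity: 5 ≡ 1 and 29 ≡ 1 (mod 4), so (5/29) = +(29/5).
Reduce top mod 5: now compute (4/5).
Pull out 2^2: since 5 ≡ 5 (mod 8), (2/5) = -1, so (2/5)^2 = +1.
Reached (1/5) = 1. Collecting the sign flips along the way, the symbol is +1.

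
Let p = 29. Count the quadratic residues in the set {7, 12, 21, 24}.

2

(7/29) = +1 → QR.
(12/29) = -1 → non-residue.
(21/29) = -1 → non-residue.
(24/29) = +1 → QR.
Total quadratic residues among the 4: 2.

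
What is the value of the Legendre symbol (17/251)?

1

Reciprocity: 17 ≡ 1 and 251 ≡ 3 (mod 4), so (17/251) = +(251/17).
Reduce top mod 17: now compute (13/17).
Reciprocity: 13 ≡ 1 and 17 ≡ 1 (mod 4), so (13/17) = +(17/13).
Reduce top mod 13: now compute (4/13).
Pull out 2^2: since 13 ≡ 5 (mod 8), (2/13) = -1, so (2/13)^2 = +1.
Reached (1/13) = 1. Collecting the sign flips along the way, the symbol is +1.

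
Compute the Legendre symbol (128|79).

First reduce: 128 ≡ 49 (mod 79).
Reciprocity: 49 ≡ 1 and 79 ≡ 3 (mod 4), so (49/79) = +(79/49).
Reduce top mod 49: now compute (30/49).
Pull out 2: since 49 ≡ 1 (mod 8), (2/49) = +1.
Reciprocity: 15 ≡ 3 and 49 ≡ 1 (mod 4), so (15/49) = +(49/15).
Reduce top mod 15: now compute (4/15).
Pull out 2^2: since 15 ≡ 7 (mod 8), (2/15) = +1, so (2/15)^2 = +1.
Reached (1/15) = 1. Collecting the sign flips along the way, the symbol is +1.

1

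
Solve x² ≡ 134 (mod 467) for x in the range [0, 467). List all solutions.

185, 282

Since 467 ≡ 3 (mod 4), a square root of 134 is 134^((467+1)/4) = 134^117 mod 467.
Repeated squaring: 134^2≡210, 134^4≡202, 134^8≡175, 134^16≡270, 134^32≡48, 134^64≡436 (mod 467).
134^117 = 134^(64+32+16+4+1) ≡ 185 (mod 467).
Check: 185² = 34225 ≡ 134 (mod 467). The two roots are 185 and 282.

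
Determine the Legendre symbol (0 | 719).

Top reduces to 0: gcd > 1, so the symbol is 0.

0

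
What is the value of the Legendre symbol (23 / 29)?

1

Reciprocity: 23 ≡ 3 and 29 ≡ 1 (mod 4), so (23/29) = +(29/23).
Reduce top mod 23: now compute (6/23).
Pull out 2: since 23 ≡ 7 (mod 8), (2/23) = +1.
Reciprocity: 3 ≡ 3 and 23 ≡ 3 (mod 4), so (3/23) = −(23/3).
Reduce top mod 3: now compute (2/3).
Pull out 2: since 3 ≡ 3 (mod 8), (2/3) = -1.
Reached (1/3) = 1. Collecting the sign flips along the way, the symbol is +1.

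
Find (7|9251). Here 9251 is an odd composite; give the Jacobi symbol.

Reciprocity: 7 ≡ 3 and 9251 ≡ 3 (mod 4), so (7/9251) = −(9251/7).
Reduce top mod 7: now compute (4/7).
Pull out 2^2: since 7 ≡ 7 (mod 8), (2/7) = +1, so (2/7)^2 = +1.
Reached (1/7) = 1. Collecting the sign flips along the way, the symbol is -1.

-1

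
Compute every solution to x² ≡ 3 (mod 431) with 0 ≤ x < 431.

36, 395

Since 431 ≡ 3 (mod 4), a square root of 3 is 3^((431+1)/4) = 3^108 mod 431.
Repeated squaring: 3^2≡9, 3^4≡81, 3^8≡96, 3^16≡165, 3^32≡72, 3^64≡12 (mod 431).
3^108 = 3^(64+32+8+4) ≡ 36 (mod 431).
Check: 36² = 1296 ≡ 3 (mod 431). The two roots are 36 and 395.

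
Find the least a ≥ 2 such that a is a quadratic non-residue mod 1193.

(2/1193) = +1, so 2 is a residue.
(3/1193) = −1, so 3 is the smallest positive non-residue mod 1193.

3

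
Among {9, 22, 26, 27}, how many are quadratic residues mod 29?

2

(9/29) = +1 → QR.
(22/29) = +1 → QR.
(26/29) = -1 → non-residue.
(27/29) = -1 → non-residue.
Total quadratic residues among the 4: 2.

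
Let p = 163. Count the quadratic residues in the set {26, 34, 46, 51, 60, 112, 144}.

6

(26/163) = +1 → QR.
(34/163) = +1 → QR.
(46/163) = +1 → QR.
(51/163) = +1 → QR.
(60/163) = +1 → QR.
(112/163) = -1 → non-residue.
(144/163) = +1 → QR.
Total quadratic residues among the 7: 6.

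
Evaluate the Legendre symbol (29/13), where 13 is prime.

Euler's criterion: (29/13) ≡ 3^6 (mod 13).
3^2 ≡ 9 (mod 13)
3^4 ≡ 3 (mod 13)
3^6 = 3^(4+2) ≡ 1 (mod 13).
Result is 1, so (29/13) = 1.

1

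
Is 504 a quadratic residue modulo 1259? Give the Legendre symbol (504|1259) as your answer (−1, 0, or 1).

Pull out 2^3: since 1259 ≡ 3 (mod 8), (2/1259) = -1, so (2/1259)^3 = -1.
Reciprocity: 63 ≡ 3 and 1259 ≡ 3 (mod 4), so (63/1259) = −(1259/63).
Reduce top mod 63: now compute (62/63).
Pull out 2: since 63 ≡ 7 (mod 8), (2/63) = +1.
Reciprocity: 31 ≡ 3 and 63 ≡ 3 (mod 4), so (31/63) = −(63/31).
Reduce top mod 31: now compute (1/31).
Reached (1/31) = 1. Collecting the sign flips along the way, the symbol is -1.

-1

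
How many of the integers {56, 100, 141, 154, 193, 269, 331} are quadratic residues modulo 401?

4

(56/401) = +1 → QR.
(100/401) = +1 → QR.
(141/401) = -1 → non-residue.
(154/401) = +1 → QR.
(193/401) = -1 → non-residue.
(269/401) = -1 → non-residue.
(331/401) = +1 → QR.
Total quadratic residues among the 7: 4.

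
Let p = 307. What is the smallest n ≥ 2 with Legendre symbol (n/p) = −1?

2

(2/307) = −1, so 2 is the smallest positive non-residue mod 307.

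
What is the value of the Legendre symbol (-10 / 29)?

-1

First reduce: -10 ≡ 19 (mod 29).
Reciprocity: 19 ≡ 3 and 29 ≡ 1 (mod 4), so (19/29) = +(29/19).
Reduce top mod 19: now compute (10/19).
Pull out 2: since 19 ≡ 3 (mod 8), (2/19) = -1.
Reciprocity: 5 ≡ 1 and 19 ≡ 3 (mod 4), so (5/19) = +(19/5).
Reduce top mod 5: now compute (4/5).
Pull out 2^2: since 5 ≡ 5 (mod 8), (2/5) = -1, so (2/5)^2 = +1.
Reached (1/5) = 1. Collecting the sign flips along the way, the symbol is -1.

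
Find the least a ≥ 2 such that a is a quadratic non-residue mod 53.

2

(2/53) = −1, so 2 is the smallest positive non-residue mod 53.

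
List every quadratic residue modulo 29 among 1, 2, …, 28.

Square k = 1,…,14 (k and 29−k give the same square):
1²=1, 2²=4, 3²=9, 4²=16, 5²=25, 6²≡7, 7²≡20, 8²≡6, 9²≡23, 10²≡13, 11²≡5, 12²≡28, 13²≡24, 14²≡22 (mod 29).
So the quadratic residues mod 29 are {1, 4, 5, 6, 7, 9, 13, 16, 20, 22, 23, 24, 25, 28}.

1 4 5 6 7 9 13 16 20 22 23 24 25 28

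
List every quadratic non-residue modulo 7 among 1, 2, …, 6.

3,5,6

Square k = 1,…,3 (k and 7−k give the same square):
1²=1, 2²=4, 3²≡2 (mod 7).
The residues are {1, 2, 4}; the non-residues are the remaining 3 nonzero classes.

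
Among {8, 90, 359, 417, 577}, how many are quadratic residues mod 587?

(8/587) = -1 → non-residue.
(90/587) = +1 → QR.
(359/587) = +1 → QR.
(417/587) = -1 → non-residue.
(577/587) = -1 → non-residue.
Total quadratic residues among the 5: 2.

2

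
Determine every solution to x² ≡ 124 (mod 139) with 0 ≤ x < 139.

Since 139 ≡ 3 (mod 4), a square root of 124 is 124^((139+1)/4) = 124^35 mod 139.
Repeated squaring: 124^2≡86, 124^4≡29, 124^8≡7, 124^16≡49, 124^32≡38 (mod 139).
124^35 = 124^(32+2+1) ≡ 47 (mod 139).
Check: 47² = 2209 ≡ 124 (mod 139). The two roots are 47 and 92.

47, 92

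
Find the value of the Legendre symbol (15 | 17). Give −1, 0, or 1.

1

Euler's criterion: (15/17) ≡ 15^8 (mod 17).
15^2 ≡ 4 (mod 17)
15^4 ≡ 16 (mod 17)
15^8 ≡ 1 (mod 17)
15^8 = 15^(8) ≡ 1 (mod 17).
Result is 1, so (15/17) = 1.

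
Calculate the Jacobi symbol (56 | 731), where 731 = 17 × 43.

Pull out 2^3: since 731 ≡ 3 (mod 8), (2/731) = -1, so (2/731)^3 = -1.
Reciprocity: 7 ≡ 3 and 731 ≡ 3 (mod 4), so (7/731) = −(731/7).
Reduce top mod 7: now compute (3/7).
Reciprocity: 3 ≡ 3 and 7 ≡ 3 (mod 4), so (3/7) = −(7/3).
Reduce top mod 3: now compute (1/3).
Reached (1/3) = 1. Collecting the sign flips along the way, the symbol is -1.

-1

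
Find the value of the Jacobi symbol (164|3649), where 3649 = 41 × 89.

0

Pull out 2^2: since 3649 ≡ 1 (mod 8), (2/3649) = +1, so (2/3649)^2 = +1.
Reciprocity: 41 ≡ 1 and 3649 ≡ 1 (mod 4), so (41/3649) = +(3649/41).
Reduce top mod 41: now compute (0/41).
Top reduces to 0: gcd > 1, so the symbol is 0.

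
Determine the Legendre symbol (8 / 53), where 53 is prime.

Pull out 2^3: since 53 ≡ 5 (mod 8), (2/53) = -1, so (2/53)^3 = -1.
Reached (1/53) = 1. Collecting the sign flips along the way, the symbol is -1.

-1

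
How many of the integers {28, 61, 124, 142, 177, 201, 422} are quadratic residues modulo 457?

(28/457) = +1 → QR.
(61/457) = -1 → non-residue.
(124/457) = -1 → non-residue.
(142/457) = -1 → non-residue.
(177/457) = -1 → non-residue.
(201/457) = +1 → QR.
(422/457) = -1 → non-residue.
Total quadratic residues among the 7: 2.

2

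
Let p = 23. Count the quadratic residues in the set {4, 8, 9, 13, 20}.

(4/23) = +1 → QR.
(8/23) = +1 → QR.
(9/23) = +1 → QR.
(13/23) = +1 → QR.
(20/23) = -1 → non-residue.
Total quadratic residues among the 5: 4.

4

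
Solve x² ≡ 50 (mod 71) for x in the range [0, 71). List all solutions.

11, 60

Since 71 ≡ 3 (mod 4), a square root of 50 is 50^((71+1)/4) = 50^18 mod 71.
Repeated squaring: 50^2≡15, 50^4≡12, 50^8≡2, 50^16≡4 (mod 71).
50^18 = 50^(16+2) ≡ 60 (mod 71).
Check: 60² = 3600 ≡ 50 (mod 71). The two roots are 11 and 60.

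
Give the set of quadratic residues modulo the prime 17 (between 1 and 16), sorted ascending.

1, 2, 4, 8, 9, 13, 15, 16

Square k = 1,…,8 (k and 17−k give the same square):
1²=1, 2²=4, 3²=9, 4²=16, 5²≡8, 6²≡2, 7²≡15, 8²≡13 (mod 17).
So the quadratic residues mod 17 are {1, 2, 4, 8, 9, 13, 15, 16}.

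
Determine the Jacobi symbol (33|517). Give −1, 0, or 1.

Reciprocity: 33 ≡ 1 and 517 ≡ 1 (mod 4), so (33/517) = +(517/33).
Reduce top mod 33: now compute (22/33).
Pull out 2: since 33 ≡ 1 (mod 8), (2/33) = +1.
Reciprocity: 11 ≡ 3 and 33 ≡ 1 (mod 4), so (11/33) = +(33/11).
Reduce top mod 11: now compute (0/11).
Top reduces to 0: gcd > 1, so the symbol is 0.

0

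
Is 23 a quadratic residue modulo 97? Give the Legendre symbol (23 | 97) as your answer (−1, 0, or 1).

-1

Euler's criterion: (23/97) ≡ 23^48 (mod 97).
23^2 ≡ 44 (mod 97)
23^4 ≡ 93 (mod 97)
23^8 ≡ 16 (mod 97)
23^16 ≡ 62 (mod 97)
23^32 ≡ 61 (mod 97)
23^48 = 23^(32+16) ≡ 96 (mod 97).
Result is 96 ≡ −1, so (23/97) = −1.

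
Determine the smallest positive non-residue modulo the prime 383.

(2/383) = +1, so 2 is a residue.
(3/383) = +1, so 3 is a residue.
(4/383) = +1, so 4 is a residue.
(5/383) = −1, so 5 is the smallest positive non-residue mod 383.

5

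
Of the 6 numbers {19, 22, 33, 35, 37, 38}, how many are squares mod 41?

2

(19/41) = -1 → non-residue.
(22/41) = -1 → non-residue.
(33/41) = +1 → QR.
(35/41) = -1 → non-residue.
(37/41) = +1 → QR.
(38/41) = -1 → non-residue.
Total quadratic residues among the 6: 2.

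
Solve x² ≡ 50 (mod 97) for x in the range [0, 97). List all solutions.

97 ≡ 1 (mod 4), so we find a root by search.
Trying successive values, 27² = 729 ≡ 50 (mod 97). The other root is 97 − 27 = 70.

27, 70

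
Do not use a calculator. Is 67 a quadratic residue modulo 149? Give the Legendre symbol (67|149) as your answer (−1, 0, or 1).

Reciprocity: 67 ≡ 3 and 149 ≡ 1 (mod 4), so (67/149) = +(149/67).
Reduce top mod 67: now compute (15/67).
Reciprocity: 15 ≡ 3 and 67 ≡ 3 (mod 4), so (15/67) = −(67/15).
Reduce top mod 15: now compute (7/15).
Reciprocity: 7 ≡ 3 and 15 ≡ 3 (mod 4), so (7/15) = −(15/7).
Reduce top mod 7: now compute (1/7).
Reached (1/7) = 1. Collecting the sign flips along the way, the symbol is +1.

1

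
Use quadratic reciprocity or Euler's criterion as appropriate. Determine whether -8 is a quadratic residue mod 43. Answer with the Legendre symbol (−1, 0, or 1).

Euler's criterion: (-8/43) ≡ 35^21 (mod 43).
35^2 ≡ 21 (mod 43)
35^4 ≡ 11 (mod 43)
35^8 ≡ 35 (mod 43)
35^16 ≡ 21 (mod 43)
35^21 = 35^(16+4+1) ≡ 1 (mod 43).
Result is 1, so (-8/43) = 1.

1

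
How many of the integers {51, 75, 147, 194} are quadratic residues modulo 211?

(51/211) = +1 → QR.
(75/211) = -1 → non-residue.
(147/211) = -1 → non-residue.
(194/211) = +1 → QR.
Total quadratic residues among the 4: 2.

2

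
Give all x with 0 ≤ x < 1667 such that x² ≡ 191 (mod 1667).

Since 1667 ≡ 3 (mod 4), a square root of 191 is 191^((1667+1)/4) = 191^417 mod 1667.
Repeated squaring: 191^2≡1474, 191^4≡575, 191^8≡559, 191^16≡752, 191^32≡391, 191^64≡1184, 191^128≡1576, 191^256≡1613 (mod 1667).
191^417 = 191^(256+128+32+1) ≡ 719 (mod 1667).
Check: 719² = 516961 ≡ 191 (mod 1667). The two roots are 719 and 948.

719, 948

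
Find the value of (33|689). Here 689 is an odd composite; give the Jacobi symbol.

Reciprocity: 33 ≡ 1 and 689 ≡ 1 (mod 4), so (33/689) = +(689/33).
Reduce top mod 33: now compute (29/33).
Reciprocity: 29 ≡ 1 and 33 ≡ 1 (mod 4), so (29/33) = +(33/29).
Reduce top mod 29: now compute (4/29).
Pull out 2^2: since 29 ≡ 5 (mod 8), (2/29) = -1, so (2/29)^2 = +1.
Reached (1/29) = 1. Collecting the sign flips along the way, the symbol is +1.

1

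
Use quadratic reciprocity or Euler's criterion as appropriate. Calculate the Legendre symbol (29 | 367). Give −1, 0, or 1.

Euler's criterion: (29/367) ≡ 29^183 (mod 367).
29^2 ≡ 107 (mod 367)
29^4 ≡ 72 (mod 367)
29^8 ≡ 46 (mod 367)
29^16 ≡ 281 (mod 367)
29^32 ≡ 56 (mod 367)
29^64 ≡ 200 (mod 367)
29^128 ≡ 364 (mod 367)
29^183 = 29^(128+32+16+4+2+1) ≡ 366 (mod 367).
Result is 366 ≡ −1, so (29/367) = −1.

-1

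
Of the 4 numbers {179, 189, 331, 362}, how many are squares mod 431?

(179/431) = +1 → QR.
(189/431) = -1 → non-residue.
(331/431) = -1 → non-residue.
(362/431) = -1 → non-residue.
Total quadratic residues among the 4: 1.

1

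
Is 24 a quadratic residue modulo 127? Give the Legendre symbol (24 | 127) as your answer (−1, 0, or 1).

-1

Euler's criterion: (24/127) ≡ 24^63 (mod 127).
24^2 ≡ 68 (mod 127)
24^4 ≡ 52 (mod 127)
24^8 ≡ 37 (mod 127)
24^16 ≡ 99 (mod 127)
24^32 ≡ 22 (mod 127)
24^63 = 24^(32+16+8+4+2+1) ≡ 126 (mod 127).
Result is 126 ≡ −1, so (24/127) = −1.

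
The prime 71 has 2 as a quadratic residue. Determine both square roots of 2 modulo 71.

12, 59

Since 71 ≡ 3 (mod 4), a square root of 2 is 2^((71+1)/4) = 2^18 mod 71.
Repeated squaring: 2^2≡4, 2^4≡16, 2^8≡43, 2^16≡3 (mod 71).
2^18 = 2^(16+2) ≡ 12 (mod 71).
Check: 12² = 144 ≡ 2 (mod 71). The two roots are 12 and 59.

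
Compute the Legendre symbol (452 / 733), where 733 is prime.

Pull out 2^2: since 733 ≡ 5 (mod 8), (2/733) = -1, so (2/733)^2 = +1.
Reciprocity: 113 ≡ 1 and 733 ≡ 1 (mod 4), so (113/733) = +(733/113).
Reduce top mod 113: now compute (55/113).
Reciprocity: 55 ≡ 3 and 113 ≡ 1 (mod 4), so (55/113) = +(113/55).
Reduce top mod 55: now compute (3/55).
Reciprocity: 3 ≡ 3 and 55 ≡ 3 (mod 4), so (3/55) = −(55/3).
Reduce top mod 3: now compute (1/3).
Reached (1/3) = 1. Collecting the sign flips along the way, the symbol is -1.

-1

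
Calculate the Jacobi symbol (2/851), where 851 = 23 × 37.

Pull out 2: since 851 ≡ 3 (mod 8), (2/851) = -1.
Reached (1/851) = 1. Collecting the sign flips along the way, the symbol is -1.

-1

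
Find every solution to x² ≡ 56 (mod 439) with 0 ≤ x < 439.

Since 439 ≡ 3 (mod 4), a square root of 56 is 56^((439+1)/4) = 56^110 mod 439.
Repeated squaring: 56^2≡63, 56^4≡18, 56^8≡324, 56^16≡55, 56^32≡391, 56^64≡109 (mod 439).
56^110 = 56^(64+32+8+4+2) ≡ 345 (mod 439).
Check: 345² = 119025 ≡ 56 (mod 439). The two roots are 94 and 345.

94, 345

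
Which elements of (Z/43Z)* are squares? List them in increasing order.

Square k = 1,…,21 (k and 43−k give the same square):
1²=1, 2²=4, 3²=9, 4²=16, 5²=25, 6²=36, 7²≡6, 8²≡21, 9²≡38, 10²≡14, 11²≡35, 12²≡15, 13²≡40, 14²≡24, 15²≡10, 16²≡41, 17²≡31, 18²≡23, 19²≡17, 20²≡13, 21²≡11 (mod 43).
So the quadratic residues mod 43 are {1, 4, 6, 9, 10, 11, 13, 14, 15, 16, 17, 21, 23, 24, 25, 31, 35, 36, 38, 40, 41}.

1, 4, 6, 9, 10, 11, 13, 14, 15, 16, 17, 21, 23, 24, 25, 31, 35, 36, 38, 40, 41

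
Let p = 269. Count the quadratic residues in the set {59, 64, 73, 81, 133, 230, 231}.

(59/269) = -1 → non-residue.
(64/269) = +1 → QR.
(73/269) = +1 → QR.
(81/269) = +1 → QR.
(133/269) = +1 → QR.
(230/269) = -1 → non-residue.
(231/269) = +1 → QR.
Total quadratic residues among the 7: 5.

5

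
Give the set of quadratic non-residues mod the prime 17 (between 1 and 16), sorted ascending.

3, 5, 6, 7, 10, 11, 12, 14

Square k = 1,…,8 (k and 17−k give the same square):
1²=1, 2²=4, 3²=9, 4²=16, 5²≡8, 6²≡2, 7²≡15, 8²≡13 (mod 17).
The residues are {1, 2, 4, 8, 9, 13, 15, 16}; the non-residues are the remaining 8 nonzero classes.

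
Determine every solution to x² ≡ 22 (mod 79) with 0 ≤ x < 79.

Since 79 ≡ 3 (mod 4), a square root of 22 is 22^((79+1)/4) = 22^20 mod 79.
Repeated squaring: 22^2≡10, 22^4≡21, 22^8≡46, 22^16≡62 (mod 79).
22^20 = 22^(16+4) ≡ 38 (mod 79).
Check: 38² = 1444 ≡ 22 (mod 79). The two roots are 38 and 41.

38, 41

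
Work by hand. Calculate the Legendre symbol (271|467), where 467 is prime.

-1

Reciprocity: 271 ≡ 3 and 467 ≡ 3 (mod 4), so (271/467) = −(467/271).
Reduce top mod 271: now compute (196/271).
Pull out 2^2: since 271 ≡ 7 (mod 8), (2/271) = +1, so (2/271)^2 = +1.
Reciprocity: 49 ≡ 1 and 271 ≡ 3 (mod 4), so (49/271) = +(271/49).
Reduce top mod 49: now compute (26/49).
Pull out 2: since 49 ≡ 1 (mod 8), (2/49) = +1.
Reciprocity: 13 ≡ 1 and 49 ≡ 1 (mod 4), so (13/49) = +(49/13).
Reduce top mod 13: now compute (10/13).
Pull out 2: since 13 ≡ 5 (mod 8), (2/13) = -1.
Reciprocity: 5 ≡ 1 and 13 ≡ 1 (mod 4), so (5/13) = +(13/5).
Reduce top mod 5: now compute (3/5).
Reciprocity: 3 ≡ 3 and 5 ≡ 1 (mod 4), so (3/5) = +(5/3).
Reduce top mod 3: now compute (2/3).
Pull out 2: since 3 ≡ 3 (mod 8), (2/3) = -1.
Reached (1/3) = 1. Collecting the sign flips along the way, the symbol is -1.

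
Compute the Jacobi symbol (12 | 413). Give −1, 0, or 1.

-1

Pull out 2^2: since 413 ≡ 5 (mod 8), (2/413) = -1, so (2/413)^2 = +1.
Reciprocity: 3 ≡ 3 and 413 ≡ 1 (mod 4), so (3/413) = +(413/3).
Reduce top mod 3: now compute (2/3).
Pull out 2: since 3 ≡ 3 (mod 8), (2/3) = -1.
Reached (1/3) = 1. Collecting the sign flips along the way, the symbol is -1.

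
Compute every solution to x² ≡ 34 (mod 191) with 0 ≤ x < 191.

15, 176

Since 191 ≡ 3 (mod 4), a square root of 34 is 34^((191+1)/4) = 34^48 mod 191.
Repeated squaring: 34^2≡10, 34^4≡100, 34^8≡68, 34^16≡40, 34^32≡72 (mod 191).
34^48 = 34^(32+16) ≡ 15 (mod 191).
Check: 15² = 225 ≡ 34 (mod 191). The two roots are 15 and 176.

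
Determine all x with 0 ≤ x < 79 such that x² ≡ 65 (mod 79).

Since 79 ≡ 3 (mod 4), a square root of 65 is 65^((79+1)/4) = 65^20 mod 79.
Repeated squaring: 65^2≡38, 65^4≡22, 65^8≡10, 65^16≡21 (mod 79).
65^20 = 65^(16+4) ≡ 67 (mod 79).
Check: 67² = 4489 ≡ 65 (mod 79). The two roots are 12 and 67.

12, 67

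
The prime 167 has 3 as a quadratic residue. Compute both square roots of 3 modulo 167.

Since 167 ≡ 3 (mod 4), a square root of 3 is 3^((167+1)/4) = 3^42 mod 167.
Repeated squaring: 3^2≡9, 3^4≡81, 3^8≡48, 3^16≡133, 3^32≡154 (mod 167).
3^42 = 3^(32+8+2) ≡ 62 (mod 167).
Check: 62² = 3844 ≡ 3 (mod 167). The two roots are 62 and 105.

62, 105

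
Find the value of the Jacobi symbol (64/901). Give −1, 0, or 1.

Pull out 2^6: since 901 ≡ 5 (mod 8), (2/901) = -1, so (2/901)^6 = +1.
Reached (1/901) = 1. Collecting the sign flips along the way, the symbol is +1.

1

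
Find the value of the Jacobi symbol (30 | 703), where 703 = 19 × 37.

Pull out 2: since 703 ≡ 7 (mod 8), (2/703) = +1.
Reciprocity: 15 ≡ 3 and 703 ≡ 3 (mod 4), so (15/703) = −(703/15).
Reduce top mod 15: now compute (13/15).
Reciprocity: 13 ≡ 1 and 15 ≡ 3 (mod 4), so (13/15) = +(15/13).
Reduce top mod 13: now compute (2/13).
Pull out 2: since 13 ≡ 5 (mod 8), (2/13) = -1.
Reached (1/13) = 1. Collecting the sign flips along the way, the symbol is +1.

1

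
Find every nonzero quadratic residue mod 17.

Square k = 1,…,8 (k and 17−k give the same square):
1²=1, 2²=4, 3²=9, 4²=16, 5²≡8, 6²≡2, 7²≡15, 8²≡13 (mod 17).
So the quadratic residues mod 17 are {1, 2, 4, 8, 9, 13, 15, 16}.

1 2 4 8 9 13 15 16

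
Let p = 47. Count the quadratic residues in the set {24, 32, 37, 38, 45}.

3

(24/47) = +1 → QR.
(32/47) = +1 → QR.
(37/47) = +1 → QR.
(38/47) = -1 → non-residue.
(45/47) = -1 → non-residue.
Total quadratic residues among the 5: 3.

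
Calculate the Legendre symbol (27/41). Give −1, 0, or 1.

Reciprocity: 27 ≡ 3 and 41 ≡ 1 (mod 4), so (27/41) = +(41/27).
Reduce top mod 27: now compute (14/27).
Pull out 2: since 27 ≡ 3 (mod 8), (2/27) = -1.
Reciprocity: 7 ≡ 3 and 27 ≡ 3 (mod 4), so (7/27) = −(27/7).
Reduce top mod 7: now compute (6/7).
Pull out 2: since 7 ≡ 7 (mod 8), (2/7) = +1.
Reciprocity: 3 ≡ 3 and 7 ≡ 3 (mod 4), so (3/7) = −(7/3).
Reduce top mod 3: now compute (1/3).
Reached (1/3) = 1. Collecting the sign flips along the way, the symbol is -1.

-1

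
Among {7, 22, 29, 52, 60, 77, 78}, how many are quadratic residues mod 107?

(7/107) = -1 → non-residue.
(22/107) = -1 → non-residue.
(29/107) = +1 → QR.
(52/107) = +1 → QR.
(60/107) = -1 → non-residue.
(77/107) = -1 → non-residue.
(78/107) = -1 → non-residue.
Total quadratic residues among the 7: 2.

2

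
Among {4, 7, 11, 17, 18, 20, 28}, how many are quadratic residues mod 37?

4

(4/37) = +1 → QR.
(7/37) = +1 → QR.
(11/37) = +1 → QR.
(17/37) = -1 → non-residue.
(18/37) = -1 → non-residue.
(20/37) = -1 → non-residue.
(28/37) = +1 → QR.
Total quadratic residues among the 7: 4.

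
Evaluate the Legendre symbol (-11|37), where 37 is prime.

1

Euler's criterion: (-11/37) ≡ 26^18 (mod 37).
26^2 ≡ 10 (mod 37)
26^4 ≡ 26 (mod 37)
26^8 ≡ 10 (mod 37)
26^16 ≡ 26 (mod 37)
26^18 = 26^(16+2) ≡ 1 (mod 37).
Result is 1, so (-11/37) = 1.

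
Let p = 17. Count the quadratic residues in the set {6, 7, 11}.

(6/17) = -1 → non-residue.
(7/17) = -1 → non-residue.
(11/17) = -1 → non-residue.
Total quadratic residues among the 3: 0.

0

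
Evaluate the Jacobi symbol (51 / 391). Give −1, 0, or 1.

0

Reciprocity: 51 ≡ 3 and 391 ≡ 3 (mod 4), so (51/391) = −(391/51).
Reduce top mod 51: now compute (34/51).
Pull out 2: since 51 ≡ 3 (mod 8), (2/51) = -1.
Reciprocity: 17 ≡ 1 and 51 ≡ 3 (mod 4), so (17/51) = +(51/17).
Reduce top mod 17: now compute (0/17).
Top reduces to 0: gcd > 1, so the symbol is 0.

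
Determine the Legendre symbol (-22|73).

-1

First reduce: -22 ≡ 51 (mod 73).
Reciprocity: 51 ≡ 3 and 73 ≡ 1 (mod 4), so (51/73) = +(73/51).
Reduce top mod 51: now compute (22/51).
Pull out 2: since 51 ≡ 3 (mod 8), (2/51) = -1.
Reciprocity: 11 ≡ 3 and 51 ≡ 3 (mod 4), so (11/51) = −(51/11).
Reduce top mod 11: now compute (7/11).
Reciprocity: 7 ≡ 3 and 11 ≡ 3 (mod 4), so (7/11) = −(11/7).
Reduce top mod 7: now compute (4/7).
Pull out 2^2: since 7 ≡ 7 (mod 8), (2/7) = +1, so (2/7)^2 = +1.
Reached (1/7) = 1. Collecting the sign flips along the way, the symbol is -1.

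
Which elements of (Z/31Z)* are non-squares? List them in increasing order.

Square k = 1,…,15 (k and 31−k give the same square):
1²=1, 2²=4, 3²=9, 4²=16, 5²=25, 6²≡5, 7²≡18, 8²≡2, 9²≡19, 10²≡7, 11²≡28, 12²≡20, 13²≡14, 14²≡10, 15²≡8 (mod 31).
The residues are {1, 2, 4, 5, 7, 8, 9, 10, 14, 16, 18, 19, 20, 25, 28}; the non-residues are the remaining 15 nonzero classes.

3,6,11,12,13,15,17,21,22,23,24,26,27,29,30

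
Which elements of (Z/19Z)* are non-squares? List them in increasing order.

Square k = 1,…,9 (k and 19−k give the same square):
1²=1, 2²=4, 3²=9, 4²=16, 5²≡6, 6²≡17, 7²≡11, 8²≡7, 9²≡5 (mod 19).
The residues are {1, 4, 5, 6, 7, 9, 11, 16, 17}; the non-residues are the remaining 9 nonzero classes.

2 3 8 10 12 13 14 15 18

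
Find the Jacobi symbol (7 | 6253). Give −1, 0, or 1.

Reciprocity: 7 ≡ 3 and 6253 ≡ 1 (mod 4), so (7/6253) = +(6253/7).
Reduce top mod 7: now compute (2/7).
Pull out 2: since 7 ≡ 7 (mod 8), (2/7) = +1.
Reached (1/7) = 1. Collecting the sign flips along the way, the symbol is +1.

1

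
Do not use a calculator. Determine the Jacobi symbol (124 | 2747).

-1

Pull out 2^2: since 2747 ≡ 3 (mod 8), (2/2747) = -1, so (2/2747)^2 = +1.
Reciprocity: 31 ≡ 3 and 2747 ≡ 3 (mod 4), so (31/2747) = −(2747/31).
Reduce top mod 31: now compute (19/31).
Reciprocity: 19 ≡ 3 and 31 ≡ 3 (mod 4), so (19/31) = −(31/19).
Reduce top mod 19: now compute (12/19).
Pull out 2^2: since 19 ≡ 3 (mod 8), (2/19) = -1, so (2/19)^2 = +1.
Reciprocity: 3 ≡ 3 and 19 ≡ 3 (mod 4), so (3/19) = −(19/3).
Reduce top mod 3: now compute (1/3).
Reached (1/3) = 1. Collecting the sign flips along the way, the symbol is -1.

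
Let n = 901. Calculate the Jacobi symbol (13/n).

1

Reciprocity: 13 ≡ 1 and 901 ≡ 1 (mod 4), so (13/901) = +(901/13).
Reduce top mod 13: now compute (4/13).
Pull out 2^2: since 13 ≡ 5 (mod 8), (2/13) = -1, so (2/13)^2 = +1.
Reached (1/13) = 1. Collecting the sign flips along the way, the symbol is +1.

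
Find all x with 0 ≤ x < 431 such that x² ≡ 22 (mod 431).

Since 431 ≡ 3 (mod 4), a square root of 22 is 22^((431+1)/4) = 22^108 mod 431.
Repeated squaring: 22^2≡53, 22^4≡223, 22^8≡164, 22^16≡174, 22^32≡106, 22^64≡30 (mod 431).
22^108 = 22^(64+32+8+4) ≡ 75 (mod 431).
Check: 75² = 5625 ≡ 22 (mod 431). The two roots are 75 and 356.

75, 356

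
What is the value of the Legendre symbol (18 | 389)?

Pull out 2: since 389 ≡ 5 (mod 8), (2/389) = -1.
Reciprocity: 9 ≡ 1 and 389 ≡ 1 (mod 4), so (9/389) = +(389/9).
Reduce top mod 9: now compute (2/9).
Pull out 2: since 9 ≡ 1 (mod 8), (2/9) = +1.
Reached (1/9) = 1. Collecting the sign flips along the way, the symbol is -1.

-1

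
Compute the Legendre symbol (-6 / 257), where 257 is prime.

Euler's criterion: (-6/257) ≡ 251^128 (mod 257).
251^2 ≡ 36 (mod 257)
251^4 ≡ 11 (mod 257)
251^8 ≡ 121 (mod 257)
251^16 ≡ 249 (mod 257)
251^32 ≡ 64 (mod 257)
251^64 ≡ 241 (mod 257)
251^128 ≡ 256 (mod 257)
251^128 = 251^(128) ≡ 256 (mod 257).
Result is 256 ≡ −1, so (-6/257) = −1.

-1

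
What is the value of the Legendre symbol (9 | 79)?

1

Euler's criterion: (9/79) ≡ 9^39 (mod 79).
9^2 ≡ 2 (mod 79)
9^4 ≡ 4 (mod 79)
9^8 ≡ 16 (mod 79)
9^16 ≡ 19 (mod 79)
9^32 ≡ 45 (mod 79)
9^39 = 9^(32+4+2+1) ≡ 1 (mod 79).
Result is 1, so (9/79) = 1.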